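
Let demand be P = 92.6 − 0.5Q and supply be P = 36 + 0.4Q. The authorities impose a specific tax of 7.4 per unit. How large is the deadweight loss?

Competitive equilibrium: 92.6 − 0.5Q = 36 + 0.4Q → Q* = 62.8889, P* = 61.1556.
With the tax, the buyer price exceeds the seller price by 7.4: (92.6 − 0.5Q) − (36 + 0.4Q) = 7.4 → Q' = 54.6667.
ΔQ = 62.8889 − 54.6667 = 8.2222; the wedge equals the tax, 7.4.
Deadweight loss = ½ × 8.2222 × 7.4 = 30.42.

30.42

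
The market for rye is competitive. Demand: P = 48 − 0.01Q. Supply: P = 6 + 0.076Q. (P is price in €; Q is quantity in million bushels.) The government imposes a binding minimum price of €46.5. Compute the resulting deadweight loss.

€4923.31 million

Competitive equilibrium: 48 − 0.01Q = 6 + 0.076Q → Q* = 488.3721, P* = 43.1163.
At the floor P = 46.5, quantity demanded = (48 − 46.5)/0.01 = 150.
Sellers' marginal cost at Q' = 150: 6 + 0.076·150 = 17.4.
ΔQ = 488.3721 − 150 = 338.3721; wedge = 46.5 − 17.4 = 29.1.
Deadweight loss = ½ × 338.3721 × 29.1 = €4923.31 million.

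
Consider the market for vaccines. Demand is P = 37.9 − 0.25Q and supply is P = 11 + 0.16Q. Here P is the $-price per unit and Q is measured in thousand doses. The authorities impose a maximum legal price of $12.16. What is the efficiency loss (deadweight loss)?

Competitive equilibrium: 37.9 − 0.25Q = 11 + 0.16Q → Q* = 65.6098, P* = 21.4976.
At the ceiling P = 12.16, quantity supplied = (12.16 − 11)/0.16 = 7.25.
Willingness to pay at Q' = 7.25: 37.9 − 0.25·7.25 = 36.0875.
ΔQ = 65.6098 − 7.25 = 58.3598; wedge = 36.0875 − 12.16 = 23.9275.
Deadweight loss = ½ × 58.3598 × 23.9275 = $698.20 thousand.

$698.20 thousand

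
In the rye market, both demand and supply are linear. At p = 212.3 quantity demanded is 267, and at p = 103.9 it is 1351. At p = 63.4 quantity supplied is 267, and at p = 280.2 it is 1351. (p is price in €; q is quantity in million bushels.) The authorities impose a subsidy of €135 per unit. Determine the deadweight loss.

€30375 million

Demand slope = (103.9 − 212.3)/(1351 − 267) = −0.1, so p = 239 − 0.1q.
Supply slope = (280.2 − 63.4)/(1351 − 267) = 0.2, so p = 10 + 0.2q.
Competitive equilibrium: 239 − 0.1q = 10 + 0.2q → q* = 763.3333, p* = 162.6667.
The subsidy lowers effective supply by 135: p = 0.2q − 125.
New quantity: 239 − 0.1q = 0.2q − 125 → q' = 1213.3333.
Overproduction Δq = 1213.3333 − 763.3333 = 450; wedge = subsidy = 135.
Welfare loss = ½ × 450 × 135 = €30375 million.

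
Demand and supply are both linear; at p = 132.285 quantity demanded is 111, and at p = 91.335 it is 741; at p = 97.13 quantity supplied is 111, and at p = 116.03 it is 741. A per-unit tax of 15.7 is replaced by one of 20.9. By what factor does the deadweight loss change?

1.772

Demand slope = (91.335 − 132.285)/(741 − 111) = −0.065, so p = 139.5 − 0.065q.
Supply slope = (116.03 − 97.13)/(741 − 111) = 0.03, so p = 93.8 + 0.03q.
Competitive equilibrium: 139.5 − 0.065q = 93.8 + 0.03q → q* = 481.0526, p* = 108.2316.
For a per-unit tax t: Δq = t/0.095, so DWL = ½·t·(t/0.095) = t²/0.19.
At t = 15.7: DWL = 1297.316. At t = 20.9: DWL = 2299.
Ratio = (20.9/15.7)² = 1.772.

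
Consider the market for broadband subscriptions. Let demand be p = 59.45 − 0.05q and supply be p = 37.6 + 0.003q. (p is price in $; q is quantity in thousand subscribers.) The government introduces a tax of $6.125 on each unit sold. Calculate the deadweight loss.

Competitive equilibrium: 59.45 − 0.05q = 37.6 + 0.003q → q* = 412.2642, p* = 38.8368.
With the tax, the buyer price exceeds the seller price by 6.125: (59.45 − 0.05q) − (37.6 + 0.003q) = 6.125 → q' = 296.6981.
Δq = 412.2642 − 296.6981 = 115.5661; the wedge equals the tax, 6.125.
The triangle = ½ × 115.5661 × 6.125 = $353.92 thousand.

$353.92 thousand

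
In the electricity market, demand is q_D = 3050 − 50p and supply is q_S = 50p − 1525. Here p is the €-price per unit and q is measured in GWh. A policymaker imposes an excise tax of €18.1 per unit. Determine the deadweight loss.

€4095.125

In inverse form: demand p = 61 − 0.02q, supply p = 30.5 + 0.02q.
Competitive equilibrium: 61 − 0.02q = 30.5 + 0.02q → q* = 762.5, p* = 45.75.
With the tax, the buyer price exceeds the seller price by 18.1: (61 − 0.02q) − (30.5 + 0.02q) = 18.1 → q' = 310.
Δq = 762.5 − 310 = 452.5; the wedge equals the tax, 18.1.
Welfare loss = ½ × 452.5 × 18.1 = €4095.125.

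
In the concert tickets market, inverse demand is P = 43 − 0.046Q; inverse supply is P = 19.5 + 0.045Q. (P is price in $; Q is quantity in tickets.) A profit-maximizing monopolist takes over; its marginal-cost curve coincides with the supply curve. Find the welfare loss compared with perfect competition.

Competitive equilibrium: 43 − 0.046Q = 19.5 + 0.045Q → Q* = 258.2418, P* = 31.1209.
Marginal revenue: MR = 43 − 0.092Q. Set MR = MC: 43 − 0.092Q = 19.5 + 0.045Q → Q_m = 171.5328.
Price P_m = 43 − 0.046·171.5328 = 35.1095; MC(Q_m) = 19.5 + 0.045·171.5328 = 27.219.
Competitive Q* = 258.2418, so ΔQ = 86.709; wedge = 35.1095 − 27.219 = 7.8905.
The triangle = ½ × 86.709 × 7.8905 = $342.09.

$342.09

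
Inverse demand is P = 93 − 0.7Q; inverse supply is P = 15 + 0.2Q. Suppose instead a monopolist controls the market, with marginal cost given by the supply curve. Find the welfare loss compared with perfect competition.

646.95

Competitive equilibrium: 93 − 0.7Q = 15 + 0.2Q → Q* = 86.6667, P* = 32.3333.
Marginal revenue: MR = 93 − 1.4Q. Set MR = MC: 93 − 1.4Q = 15 + 0.2Q → Q_m = 48.75.
Price P_m = 93 − 0.7·48.75 = 58.875; MC(Q_m) = 15 + 0.2·48.75 = 24.75.
Competitive Q* = 86.6667, so ΔQ = 37.9167; wedge = 58.875 − 24.75 = 34.125.
Welfare loss = ½ × 37.9167 × 34.125 = 646.95.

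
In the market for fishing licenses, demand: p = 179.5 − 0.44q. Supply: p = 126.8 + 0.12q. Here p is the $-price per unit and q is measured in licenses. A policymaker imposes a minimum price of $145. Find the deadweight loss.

$69

Competitive equilibrium: 179.5 − 0.44q = 126.8 + 0.12q → q* = 94.1071, p* = 138.0929.
At the floor p = 145, quantity demanded = (179.5 − 145)/0.44 = 78.4091.
Sellers' marginal cost at q' = 78.4091: 126.8 + 0.12·78.4091 = 136.2091.
Δq = 94.1071 − 78.4091 = 15.698; wedge = 145 − 136.2091 = 8.7909.
DWL = ½ × 15.698 × 8.7909 = $69.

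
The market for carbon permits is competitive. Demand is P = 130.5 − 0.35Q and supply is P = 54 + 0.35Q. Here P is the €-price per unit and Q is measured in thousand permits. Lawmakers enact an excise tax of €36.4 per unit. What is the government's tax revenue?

Competitive equilibrium: 130.5 − 0.35Q = 54 + 0.35Q → Q* = 109.2857, P* = 92.25.
With the tax, the buyer price exceeds the seller price by 36.4: (130.5 − 0.35Q) − (54 + 0.35Q) = 36.4 → Q' = 57.2857.
Tax revenue = 36.4 × 57.2857 = €2085.20 thousand.

€2085.20 thousand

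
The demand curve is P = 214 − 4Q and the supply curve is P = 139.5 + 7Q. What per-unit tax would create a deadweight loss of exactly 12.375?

Competitive equilibrium: 214 − 4Q = 139.5 + 7Q → Q* = 6.7727, P* = 186.9091.
A tax t gives ΔQ = t/11 and wedge t, so DWL = t²/22.
t²/22 = 12.375 → t² = 272.25 → t = 16.5.

16.5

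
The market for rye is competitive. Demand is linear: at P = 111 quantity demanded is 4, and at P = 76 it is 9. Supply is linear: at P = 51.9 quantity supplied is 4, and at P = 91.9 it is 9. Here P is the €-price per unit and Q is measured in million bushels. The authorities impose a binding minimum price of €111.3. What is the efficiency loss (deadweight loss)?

Demand slope = (76 − 111)/(9 − 4) = −7, so P = 139 − 7Q.
Supply slope = (91.9 − 51.9)/(9 − 4) = 8, so P = 19.9 + 8Q.
Competitive equilibrium: 139 − 7Q = 19.9 + 8Q → Q* = 7.94, P* = 83.42.
At the floor P = 111.3, quantity demanded = (139 − 111.3)/7 = 3.95714.
Sellers' marginal cost at Q' = 3.95714: 19.9 + 8·3.95714 = 51.55712.
ΔQ = 7.94 − 3.95714 = 3.98286; wedge = 111.3 − 51.55712 = 59.74288.
Welfare loss = ½ × 3.98286 × 59.74288 = €118.97 million.

€118.97 million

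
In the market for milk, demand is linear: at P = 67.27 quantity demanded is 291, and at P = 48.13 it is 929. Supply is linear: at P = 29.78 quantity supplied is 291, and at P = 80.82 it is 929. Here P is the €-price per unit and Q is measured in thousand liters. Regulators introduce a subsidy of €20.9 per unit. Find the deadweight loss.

€1985.50 thousand

Demand slope = (48.13 − 67.27)/(929 − 291) = −0.03, so P = 76 − 0.03Q.
Supply slope = (80.82 − 29.78)/(929 − 291) = 0.08, so P = 6.5 + 0.08Q.
Competitive equilibrium: 76 − 0.03Q = 6.5 + 0.08Q → Q* = 631.8182, P* = 57.0455.
The subsidy lowers effective supply by 20.9: P = 0.08Q − 14.4.
New quantity: 76 − 0.03Q = 0.08Q − 14.4 → Q' = 821.8182.
Overproduction ΔQ = 821.8182 − 631.8182 = 190; wedge = subsidy = 20.9.
The triangle = ½ × 190 × 20.9 = €1985.50 thousand.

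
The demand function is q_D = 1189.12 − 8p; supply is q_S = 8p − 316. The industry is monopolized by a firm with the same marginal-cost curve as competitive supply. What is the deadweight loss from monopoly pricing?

2647.01

In inverse form: demand p = 148.64 − 0.125q, supply p = 39.5 + 0.125q.
Competitive equilibrium: 148.64 − 0.125q = 39.5 + 0.125q → q* = 436.56, p* = 94.07.
Marginal revenue: MR = 148.64 − 0.25q. Set MR = MC: 148.64 − 0.25q = 39.5 + 0.125q → q_m = 291.04.
Price p_m = 148.64 − 0.125·291.04 = 112.26; MC(q_m) = 39.5 + 0.125·291.04 = 75.88.
Competitive q* = 436.56, so Δq = 145.52; wedge = 112.26 − 75.88 = 36.38.
The triangle = ½ × 145.52 × 36.38 = 2647.01.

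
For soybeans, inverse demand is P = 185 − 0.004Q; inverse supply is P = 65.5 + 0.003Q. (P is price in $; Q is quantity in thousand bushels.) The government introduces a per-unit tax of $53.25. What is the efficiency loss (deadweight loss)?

$202540.18 thousand

Competitive equilibrium: 185 − 0.004Q = 65.5 + 0.003Q → Q* = 17071.4286, P* = 116.7143.
With the tax, the buyer price exceeds the seller price by 53.25: (185 − 0.004Q) − (65.5 + 0.003Q) = 53.25 → Q' = 9464.2857.
ΔQ = 17071.4286 − 9464.2857 = 7607.1429; the wedge equals the tax, 53.25.
The triangle = ½ × 7607.1429 × 53.25 = $202540.18 thousand.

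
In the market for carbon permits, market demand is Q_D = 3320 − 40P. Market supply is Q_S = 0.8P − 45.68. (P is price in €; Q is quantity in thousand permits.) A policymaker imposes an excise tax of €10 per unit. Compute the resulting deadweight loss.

€39.22 thousand

In inverse form: demand P = 83 − 0.025Q, supply P = 57.1 + 1.25Q.
Competitive equilibrium: 83 − 0.025Q = 57.1 + 1.25Q → Q* = 20.3137, P* = 82.4922.
With the tax, the buyer price exceeds the seller price by 10: (83 − 0.025Q) − (57.1 + 1.25Q) = 10 → Q' = 12.4706.
ΔQ = 20.3137 − 12.4706 = 7.8431; the wedge equals the tax, 10.
The triangle = ½ × 7.8431 × 10 = €39.22 thousand.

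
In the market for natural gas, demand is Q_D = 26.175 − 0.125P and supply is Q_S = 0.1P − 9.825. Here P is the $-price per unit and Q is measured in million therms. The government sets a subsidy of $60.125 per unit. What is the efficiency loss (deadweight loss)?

In inverse form: demand P = 209.4 − 8Q, supply P = 98.25 + 10Q.
Competitive equilibrium: 209.4 − 8Q = 98.25 + 10Q → Q* = 6.175, P* = 160.
The subsidy lowers effective supply by 60.125: P = 38.125 + 10Q.
New quantity: 209.4 − 8Q = 38.125 + 10Q → Q' = 9.5153.
Overproduction ΔQ = 9.5153 − 6.175 = 3.3403; wedge = subsidy = 60.125.
Welfare loss = ½ × 3.3403 × 60.125 = $100.42 million.

$100.42 million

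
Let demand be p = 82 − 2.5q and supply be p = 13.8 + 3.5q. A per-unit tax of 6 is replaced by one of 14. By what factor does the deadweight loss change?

5.444

Competitive equilibrium: 82 − 2.5q = 13.8 + 3.5q → q* = 11.3667, p* = 53.5833.
For a per-unit tax t: Δq = t/6, so DWL = ½·t·(t/6) = t²/12.
At t = 6: DWL = 3. At t = 14: DWL = 16.333.
Ratio = (14/6)² = 5.444.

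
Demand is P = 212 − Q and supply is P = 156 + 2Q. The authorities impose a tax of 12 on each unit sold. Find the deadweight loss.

24

Competitive equilibrium: 212 − Q = 156 + 2Q → Q* = 18.6667, P* = 193.3333.
With the tax, the buyer price exceeds the seller price by 12: (212 − Q) − (156 + 2Q) = 12 → Q' = 14.6667.
ΔQ = 18.6667 − 14.6667 = 4; the wedge equals the tax, 12.
Welfare loss = ½ × 4 × 12 = 24.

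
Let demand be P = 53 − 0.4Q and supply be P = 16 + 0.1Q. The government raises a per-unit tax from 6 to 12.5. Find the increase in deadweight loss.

120.25

Competitive equilibrium: 53 − 0.4Q = 16 + 0.1Q → Q* = 74, P* = 23.4.
For a per-unit tax t: ΔQ = t/0.5, so DWL = ½·t·(t/0.5) = t²/1.
At t = 6: DWL = 36. At t = 12.5: DWL = 156.25.
Increase = 156.25 − 36 = 120.25.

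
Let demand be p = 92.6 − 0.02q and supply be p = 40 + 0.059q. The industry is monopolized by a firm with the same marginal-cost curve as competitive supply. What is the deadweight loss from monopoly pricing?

Competitive equilibrium: 92.6 − 0.02q = 40 + 0.059q → q* = 665.82278, p* = 79.28354.
Marginal revenue: MR = 92.6 − 0.04q. Set MR = MC: 92.6 − 0.04q = 40 + 0.059q → q_m = 531.31313.
Price p_m = 92.6 − 0.02·531.31313 = 81.97374; MC(q_m) = 40 + 0.059·531.31313 = 71.34747.
Competitive q* = 665.82278, so Δq = 134.50965; wedge = 81.97374 − 71.34747 = 10.62627.
The triangle = ½ × 134.50965 × 10.62627 = 714.67.

714.67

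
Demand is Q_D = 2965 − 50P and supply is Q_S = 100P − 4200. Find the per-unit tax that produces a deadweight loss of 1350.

9

In inverse form: demand P = 59.3 − 0.02Q, supply P = 42 + 0.01Q.
Competitive equilibrium: 59.3 − 0.02Q = 42 + 0.01Q → Q* = 576.6667, P* = 47.7667.
A tax t gives ΔQ = t/0.03 and wedge t, so DWL = t²/0.06.
t²/0.06 = 1350 → t² = 81 → t = 9.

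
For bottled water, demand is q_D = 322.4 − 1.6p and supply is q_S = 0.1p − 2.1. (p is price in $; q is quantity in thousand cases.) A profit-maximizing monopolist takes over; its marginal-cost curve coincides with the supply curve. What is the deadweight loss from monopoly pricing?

In inverse form: demand p = 201.5 − 0.625q, supply p = 21 + 10q.
Competitive equilibrium: 201.5 − 0.625q = 21 + 10q → q* = 16.9882, p* = 190.8824.
Marginal revenue: MR = 201.5 − 1.25q. Set MR = MC: 201.5 − 1.25q = 21 + 10q → q_m = 16.0444.
Price p_m = 201.5 − 0.625·16.0444 = 191.4723; MC(q_m) = 21 + 10·16.0444 = 181.444.
Competitive q* = 16.9882, so Δq = 0.9438; wedge = 191.4723 − 181.444 = 10.0283.
DWL = ½ × 0.9438 × 10.0283 = $4.73 thousand.

$4.73 thousand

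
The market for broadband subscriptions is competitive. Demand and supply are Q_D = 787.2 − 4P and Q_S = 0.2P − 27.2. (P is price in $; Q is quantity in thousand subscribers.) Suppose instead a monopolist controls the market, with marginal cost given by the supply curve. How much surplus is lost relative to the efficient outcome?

$0.73 thousand

In inverse form: demand P = 196.8 − 0.25Q, supply P = 136 + 5Q.
Competitive equilibrium: 196.8 − 0.25Q = 136 + 5Q → Q* = 11.581, P* = 193.9048.
Marginal revenue: MR = 196.8 − 0.5Q. Set MR = MC: 196.8 − 0.5Q = 136 + 5Q → Q_m = 11.0545.
Price P_m = 196.8 − 0.25·11.0545 = 194.0364; MC(Q_m) = 136 + 5·11.0545 = 191.2725.
Competitive Q* = 11.581, so ΔQ = 0.5265; wedge = 194.0364 − 191.2725 = 2.7639.
Deadweight loss = ½ × 0.5265 × 2.7639 = $0.73 thousand.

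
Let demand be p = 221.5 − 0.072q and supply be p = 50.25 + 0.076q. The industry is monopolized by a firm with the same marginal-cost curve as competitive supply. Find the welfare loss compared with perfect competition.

Competitive equilibrium: 221.5 − 0.072q = 50.25 + 0.076q → q* = 1157.09459, p* = 138.18919.
Marginal revenue: MR = 221.5 − 0.144q. Set MR = MC: 221.5 − 0.144q = 50.25 + 0.076q → q_m = 778.40909.
Price p_m = 221.5 − 0.072·778.40909 = 165.45455; MC(q_m) = 50.25 + 0.076·778.40909 = 109.40909.
Competitive q* = 1157.09459, so Δq = 378.6855; wedge = 165.45455 − 109.40909 = 56.04546.
The triangle = ½ × 378.6855 × 56.04546 = 10611.80.

10611.80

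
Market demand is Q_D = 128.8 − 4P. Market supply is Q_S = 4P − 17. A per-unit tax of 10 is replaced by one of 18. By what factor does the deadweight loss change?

3.24

In inverse form: demand P = 32.2 − 0.25Q, supply P = 4.25 + 0.25Q.
Competitive equilibrium: 32.2 − 0.25Q = 4.25 + 0.25Q → Q* = 55.9, P* = 18.225.
For a per-unit tax t: ΔQ = t/0.5, so DWL = ½·t·(t/0.5) = t²/1.
At t = 10: DWL = 100. At t = 18: DWL = 324.
Ratio = (18/10)² = 3.24.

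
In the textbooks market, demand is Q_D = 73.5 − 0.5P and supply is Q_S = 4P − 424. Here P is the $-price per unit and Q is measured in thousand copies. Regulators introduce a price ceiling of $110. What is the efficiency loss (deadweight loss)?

$5.56 thousand

In inverse form: demand P = 147 − 2Q, supply P = 106 + 0.25Q.
Competitive equilibrium: 147 − 2Q = 106 + 0.25Q → Q* = 18.2222, P* = 110.5556.
At the ceiling P = 110, quantity supplied = (110 − 106)/0.25 = 16.
Willingness to pay at Q' = 16: 147 − 2·16 = 115.
ΔQ = 18.2222 − 16 = 2.2222; wedge = 115 − 110 = 5.
DWL = ½ × 2.2222 × 5 = $5.56 thousand.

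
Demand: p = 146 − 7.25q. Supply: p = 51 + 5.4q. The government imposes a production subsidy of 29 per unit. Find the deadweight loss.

33.24

Competitive equilibrium: 146 − 7.25q = 51 + 5.4q → q* = 7.5099, p* = 91.5534.
The subsidy lowers effective supply by 29: p = 22 + 5.4q.
New quantity: 146 − 7.25q = 22 + 5.4q → q' = 9.8024.
Overproduction Δq = 9.8024 − 7.5099 = 2.2925; wedge = subsidy = 29.
The triangle = ½ × 2.2925 × 29 = 33.24.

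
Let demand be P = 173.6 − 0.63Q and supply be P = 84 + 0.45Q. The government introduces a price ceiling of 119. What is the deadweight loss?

Competitive equilibrium: 173.6 − 0.63Q = 84 + 0.45Q → Q* = 82.963, P* = 121.3333.
At the ceiling P = 119, quantity supplied = (119 − 84)/0.45 = 77.7778.
Willingness to pay at Q' = 77.7778: 173.6 − 0.63·77.7778 = 124.6.
ΔQ = 82.963 − 77.7778 = 5.1852; wedge = 124.6 − 119 = 5.6.
Welfare loss = ½ × 5.1852 × 5.6 = 14.52.

14.52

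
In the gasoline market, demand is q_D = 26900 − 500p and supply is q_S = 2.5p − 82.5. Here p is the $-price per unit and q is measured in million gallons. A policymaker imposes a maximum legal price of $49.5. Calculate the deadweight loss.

In inverse form: demand p = 53.8 − 0.002q, supply p = 33 + 0.4q.
Competitive equilibrium: 53.8 − 0.002q = 33 + 0.4q → q* = 51.7413, p* = 53.6965.
At the ceiling p = 49.5, quantity supplied = (49.5 − 33)/0.4 = 41.25.
Willingness to pay at q' = 41.25: 53.8 − 0.002·41.25 = 53.7175.
Δq = 51.7413 − 41.25 = 10.4913; wedge = 53.7175 − 49.5 = 4.2175.
Welfare loss = ½ × 10.4913 × 4.2175 = $22.12 million.

$22.12 million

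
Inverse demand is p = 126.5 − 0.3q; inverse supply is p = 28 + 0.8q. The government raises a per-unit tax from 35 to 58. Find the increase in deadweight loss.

Competitive equilibrium: 126.5 − 0.3q = 28 + 0.8q → q* = 89.5455, p* = 99.6364.
For a per-unit tax t: Δq = t/1.1, so DWL = ½·t·(t/1.1) = t²/2.2.
At t = 35: DWL = 556.818. At t = 58: DWL = 1529.091.
Increase = 1529.091 − 556.818 = 972.27.

972.27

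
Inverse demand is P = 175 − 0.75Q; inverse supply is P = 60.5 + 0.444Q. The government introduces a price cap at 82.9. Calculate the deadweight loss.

1232.99

Competitive equilibrium: 175 − 0.75Q = 60.5 + 0.444Q → Q* = 95.8961, P* = 103.0779.
At the ceiling P = 82.9, quantity supplied = (82.9 − 60.5)/0.444 = 50.4505.
Willingness to pay at Q' = 50.4505: 175 − 0.75·50.4505 = 137.1621.
ΔQ = 95.8961 − 50.4505 = 45.4456; wedge = 137.1621 − 82.9 = 54.2621.
Welfare loss = ½ × 45.4456 × 54.2621 = 1232.99.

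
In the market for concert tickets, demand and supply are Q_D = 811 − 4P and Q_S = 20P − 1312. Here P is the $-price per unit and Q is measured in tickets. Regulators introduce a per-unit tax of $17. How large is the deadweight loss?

$481.67

In inverse form: demand P = 202.75 − 0.25Q, supply P = 65.6 + 0.05Q.
Competitive equilibrium: 202.75 − 0.25Q = 65.6 + 0.05Q → Q* = 457.1667, P* = 88.4583.
With the tax, the buyer price exceeds the seller price by 17: (202.75 − 0.25Q) − (65.6 + 0.05Q) = 17 → Q' = 400.5.
ΔQ = 457.1667 − 400.5 = 56.6667; the wedge equals the tax, 17.
Welfare loss = ½ × 56.6667 × 17 = $481.67.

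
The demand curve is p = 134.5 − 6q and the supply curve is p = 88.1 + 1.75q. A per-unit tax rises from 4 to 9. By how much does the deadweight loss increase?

Competitive equilibrium: 134.5 − 6q = 88.1 + 1.75q → q* = 5.9871, p* = 98.5774.
For a per-unit tax t: Δq = t/7.75, so DWL = ½·t·(t/7.75) = t²/15.5.
At t = 4: DWL = 1.032. At t = 9: DWL = 5.226.
Increase = 5.226 − 1.032 = 4.19.

4.19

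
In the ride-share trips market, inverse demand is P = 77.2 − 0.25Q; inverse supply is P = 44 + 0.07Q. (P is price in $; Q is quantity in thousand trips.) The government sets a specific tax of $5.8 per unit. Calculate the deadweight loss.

$52.56 thousand

Competitive equilibrium: 77.2 − 0.25Q = 44 + 0.07Q → Q* = 103.75, P* = 51.2625.
With the tax, the buyer price exceeds the seller price by 5.8: (77.2 − 0.25Q) − (44 + 0.07Q) = 5.8 → Q' = 85.625.
ΔQ = 103.75 − 85.625 = 18.125; the wedge equals the tax, 5.8.
Welfare loss = ½ × 18.125 × 5.8 = $52.56 thousand.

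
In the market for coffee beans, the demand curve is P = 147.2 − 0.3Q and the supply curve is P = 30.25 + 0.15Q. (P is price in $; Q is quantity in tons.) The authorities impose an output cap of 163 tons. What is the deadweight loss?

Competitive equilibrium: 147.2 − 0.3Q = 30.25 + 0.15Q → Q* = 259.8889, P* = 69.2333.
At Q = 163: demand price = 147.2 − 0.3·163 = 98.3; supply price = 30.25 + 0.15·163 = 54.7.
ΔQ = 259.8889 − 163 = 96.8889; wedge = 98.3 − 54.7 = 43.6.
Deadweight loss = ½ × 96.8889 × 43.6 = $2112.18.

$2112.18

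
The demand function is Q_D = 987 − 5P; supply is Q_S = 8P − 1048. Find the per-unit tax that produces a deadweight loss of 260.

In inverse form: demand P = 197.4 − 0.2Q, supply P = 131 + 0.125Q.
Competitive equilibrium: 197.4 − 0.2Q = 131 + 0.125Q → Q* = 204.3077, P* = 156.5385.
A tax t gives ΔQ = t/0.325 and wedge t, so DWL = t²/0.65.
t²/0.65 = 260 → t² = 169 → t = 13.

13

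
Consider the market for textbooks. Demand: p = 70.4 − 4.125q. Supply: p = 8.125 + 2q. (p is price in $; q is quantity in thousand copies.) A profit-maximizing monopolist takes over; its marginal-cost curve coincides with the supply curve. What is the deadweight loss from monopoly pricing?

$51.27 thousand

Competitive equilibrium: 70.4 − 4.125q = 8.125 + 2q → q* = 10.1673, p* = 28.4597.
Marginal revenue: MR = 70.4 − 8.25q. Set MR = MC: 70.4 − 8.25q = 8.125 + 2q → q_m = 6.0756.
Price p_m = 70.4 − 4.125·6.0756 = 45.3382; MC(q_m) = 8.125 + 2·6.0756 = 20.2762.
Competitive q* = 10.1673, so Δq = 4.0917; wedge = 45.3382 − 20.2762 = 25.062.
The triangle = ½ × 4.0917 × 25.062 = $51.27 thousand.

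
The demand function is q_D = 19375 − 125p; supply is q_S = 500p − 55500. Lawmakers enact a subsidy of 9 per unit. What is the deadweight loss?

4050

In inverse form: demand p = 155 − 0.008q, supply p = 111 + 0.002q.
Competitive equilibrium: 155 − 0.008q = 111 + 0.002q → q* = 4400, p* = 119.8.
The subsidy lowers effective supply by 9: p = 102 + 0.002q.
New quantity: 155 − 0.008q = 102 + 0.002q → q' = 5300.
Overproduction Δq = 5300 − 4400 = 900; wedge = subsidy = 9.
Deadweight loss = ½ × 900 × 9 = 4050.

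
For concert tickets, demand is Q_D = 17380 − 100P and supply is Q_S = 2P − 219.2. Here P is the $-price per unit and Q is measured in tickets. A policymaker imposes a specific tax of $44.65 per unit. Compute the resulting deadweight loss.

$1954.53

In inverse form: demand P = 173.8 − 0.01Q, supply P = 109.6 + 0.5Q.
Competitive equilibrium: 173.8 − 0.01Q = 109.6 + 0.5Q → Q* = 125.8824, P* = 172.5412.
With the tax, the buyer price exceeds the seller price by 44.65: (173.8 − 0.01Q) − (109.6 + 0.5Q) = 44.65 → Q' = 38.3333.
ΔQ = 125.8824 − 38.3333 = 87.5491; the wedge equals the tax, 44.65.
Deadweight loss = ½ × 87.5491 × 44.65 = $1954.53.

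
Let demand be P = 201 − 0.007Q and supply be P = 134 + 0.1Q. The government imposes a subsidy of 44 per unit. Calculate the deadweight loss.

9046.73

Competitive equilibrium: 201 − 0.007Q = 134 + 0.1Q → Q* = 626.1682, P* = 196.6168.
The subsidy lowers effective supply by 44: P = 90 + 0.1Q.
New quantity: 201 − 0.007Q = 90 + 0.1Q → Q' = 1037.3832.
Overproduction ΔQ = 1037.3832 − 626.1682 = 411.215; wedge = subsidy = 44.
The triangle = ½ × 411.215 × 44 = 9046.73.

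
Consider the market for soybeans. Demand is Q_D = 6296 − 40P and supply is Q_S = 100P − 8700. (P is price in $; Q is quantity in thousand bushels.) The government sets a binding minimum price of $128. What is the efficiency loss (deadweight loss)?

$12213.97 thousand

In inverse form: demand P = 157.4 − 0.025Q, supply P = 87 + 0.01Q.
Competitive equilibrium: 157.4 − 0.025Q = 87 + 0.01Q → Q* = 2011.4286, P* = 107.1143.
At the floor P = 128, quantity demanded = (157.4 − 128)/0.025 = 1176.
Sellers' marginal cost at Q' = 1176: 87 + 0.01·1176 = 98.76.
ΔQ = 2011.4286 − 1176 = 835.4286; wedge = 128 − 98.76 = 29.24.
DWL = ½ × 835.4286 × 29.24 = $12213.97 thousand.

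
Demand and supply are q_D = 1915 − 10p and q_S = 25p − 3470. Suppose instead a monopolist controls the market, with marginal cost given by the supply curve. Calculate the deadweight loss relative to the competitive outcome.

1722.03

In inverse form: demand p = 191.5 − 0.1q, supply p = 138.8 + 0.04q.
Competitive equilibrium: 191.5 − 0.1q = 138.8 + 0.04q → q* = 376.42857, p* = 153.85714.
Marginal revenue: MR = 191.5 − 0.2q. Set MR = MC: 191.5 − 0.2q = 138.8 + 0.04q → q_m = 219.58333.
Price p_m = 191.5 − 0.1·219.58333 = 169.54167; MC(q_m) = 138.8 + 0.04·219.58333 = 147.58333.
Competitive q* = 376.42857, so Δq = 156.84524; wedge = 169.54167 − 147.58333 = 21.95834.
Welfare loss = ½ × 156.84524 × 21.95834 = 1722.03.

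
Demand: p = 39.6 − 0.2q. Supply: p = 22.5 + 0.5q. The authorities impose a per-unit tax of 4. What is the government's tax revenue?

74.86

Competitive equilibrium: 39.6 − 0.2q = 22.5 + 0.5q → q* = 24.4286, p* = 34.7143.
With the tax, the buyer price exceeds the seller price by 4: (39.6 − 0.2q) − (22.5 + 0.5q) = 4 → q' = 18.7143.
Tax revenue = 4 × 18.7143 = 74.86.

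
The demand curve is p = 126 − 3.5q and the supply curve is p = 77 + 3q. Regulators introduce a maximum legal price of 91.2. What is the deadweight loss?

25.57

Competitive equilibrium: 126 − 3.5q = 77 + 3q → q* = 7.5385, p* = 99.6154.
At the ceiling p = 91.2, quantity supplied = (91.2 − 77)/3 = 4.7333.
Willingness to pay at q' = 4.7333: 126 − 3.5·4.7333 = 109.4335.
Δq = 7.5385 − 4.7333 = 2.8052; wedge = 109.4335 − 91.2 = 18.2335.
DWL = ½ × 2.8052 × 18.2335 = 25.57.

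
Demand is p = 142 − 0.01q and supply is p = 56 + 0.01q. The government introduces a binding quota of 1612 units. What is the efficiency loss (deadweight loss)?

72253.44

Competitive equilibrium: 142 − 0.01q = 56 + 0.01q → q* = 4300, p* = 99.
At q = 1612: demand price = 142 − 0.01·1612 = 125.88; supply price = 56 + 0.01·1612 = 72.12.
Δq = 4300 − 1612 = 2688; wedge = 125.88 − 72.12 = 53.76.
Deadweight loss = ½ × 2688 × 53.76 = 72253.44.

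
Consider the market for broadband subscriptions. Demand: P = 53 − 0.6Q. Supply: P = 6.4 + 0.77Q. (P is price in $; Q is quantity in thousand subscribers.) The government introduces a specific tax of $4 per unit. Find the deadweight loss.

$5.84 thousand

Competitive equilibrium: 53 − 0.6Q = 6.4 + 0.77Q → Q* = 34.0146, P* = 32.5912.
With the tax, the buyer price exceeds the seller price by 4: (53 − 0.6Q) − (6.4 + 0.77Q) = 4 → Q' = 31.0949.
ΔQ = 34.0146 − 31.0949 = 2.9197; the wedge equals the tax, 4.
The triangle = ½ × 2.9197 × 4 = $5.84 thousand.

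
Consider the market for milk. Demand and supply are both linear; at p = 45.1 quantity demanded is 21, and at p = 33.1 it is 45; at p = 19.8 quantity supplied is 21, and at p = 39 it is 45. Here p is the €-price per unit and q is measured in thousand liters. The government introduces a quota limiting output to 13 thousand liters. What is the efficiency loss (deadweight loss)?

€490.19 thousand

Demand slope = (33.1 − 45.1)/(45 − 21) = −0.5, so p = 55.6 − 0.5q.
Supply slope = (39 − 19.8)/(45 − 21) = 0.8, so p = 3 + 0.8q.
Competitive equilibrium: 55.6 − 0.5q = 3 + 0.8q → q* = 40.4615, p* = 35.3692.
At q = 13: demand price = 55.6 − 0.5·13 = 49.1; supply price = 3 + 0.8·13 = 13.4.
Δq = 40.4615 − 13 = 27.4615; wedge = 49.1 − 13.4 = 35.7.
The triangle = ½ × 27.4615 × 35.7 = €490.19 thousand.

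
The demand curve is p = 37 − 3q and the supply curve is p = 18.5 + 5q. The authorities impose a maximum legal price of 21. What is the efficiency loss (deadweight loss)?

Competitive equilibrium: 37 − 3q = 18.5 + 5q → q* = 2.3125, p* = 30.0625.
At the ceiling p = 21, quantity supplied = (21 − 18.5)/5 = 0.5.
Willingness to pay at q' = 0.5: 37 − 3·0.5 = 35.5.
Δq = 2.3125 − 0.5 = 1.8125; wedge = 35.5 − 21 = 14.5.
The triangle = ½ × 1.8125 × 14.5 = 13.14.

13.14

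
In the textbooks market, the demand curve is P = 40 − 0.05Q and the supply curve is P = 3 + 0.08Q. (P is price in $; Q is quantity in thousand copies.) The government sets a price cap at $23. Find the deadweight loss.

$77.88 thousand

Competitive equilibrium: 40 − 0.05Q = 3 + 0.08Q → Q* = 284.6154, P* = 25.7692.
At the ceiling P = 23, quantity supplied = (23 − 3)/0.08 = 250.
Willingness to pay at Q' = 250: 40 − 0.05·250 = 27.5.
ΔQ = 284.6154 − 250 = 34.6154; wedge = 27.5 − 23 = 4.5.
The triangle = ½ × 34.6154 × 4.5 = $77.88 thousand.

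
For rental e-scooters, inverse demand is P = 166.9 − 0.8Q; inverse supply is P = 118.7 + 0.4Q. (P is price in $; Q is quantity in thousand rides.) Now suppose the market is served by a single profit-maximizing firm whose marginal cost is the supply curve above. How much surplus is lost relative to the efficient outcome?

$154.88 thousand

Competitive equilibrium: 166.9 − 0.8Q = 118.7 + 0.4Q → Q* = 40.1667, P* = 134.7667.
Marginal revenue: MR = 166.9 − 1.6Q. Set MR = MC: 166.9 − 1.6Q = 118.7 + 0.4Q → Q_m = 24.1.
Price P_m = 166.9 − 0.8·24.1 = 147.62; MC(Q_m) = 118.7 + 0.4·24.1 = 128.34.
Competitive Q* = 40.1667, so ΔQ = 16.0667; wedge = 147.62 − 128.34 = 19.28.
The triangle = ½ × 16.0667 × 19.28 = $154.88 thousand.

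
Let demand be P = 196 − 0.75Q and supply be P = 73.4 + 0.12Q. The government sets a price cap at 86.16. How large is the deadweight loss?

520.35

Competitive equilibrium: 196 − 0.75Q = 73.4 + 0.12Q → Q* = 140.9195, P* = 90.3103.
At the ceiling P = 86.16, quantity supplied = (86.16 − 73.4)/0.12 = 106.3333.
Willingness to pay at Q' = 106.3333: 196 − 0.75·106.3333 = 116.25.
ΔQ = 140.9195 − 106.3333 = 34.5862; wedge = 116.25 − 86.16 = 30.09.
DWL = ½ × 34.5862 × 30.09 = 520.35.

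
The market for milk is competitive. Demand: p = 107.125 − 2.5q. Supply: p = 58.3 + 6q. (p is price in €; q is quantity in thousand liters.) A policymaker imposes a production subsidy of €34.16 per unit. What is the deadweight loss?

Competitive equilibrium: 107.125 − 2.5q = 58.3 + 6q → q* = 5.7441, p* = 92.7647.
The subsidy lowers effective supply by 34.16: p = 24.14 + 6q.
New quantity: 107.125 − 2.5q = 24.14 + 6q → q' = 9.7629.
Overproduction Δq = 9.7629 − 5.7441 = 4.0188; wedge = subsidy = 34.16.
Welfare loss = ½ × 4.0188 × 34.16 = €68.64 thousand.

€68.64 thousand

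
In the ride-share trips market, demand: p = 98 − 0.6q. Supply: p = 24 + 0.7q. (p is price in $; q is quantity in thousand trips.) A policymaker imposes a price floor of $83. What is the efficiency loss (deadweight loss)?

$662.40 thousand

Competitive equilibrium: 98 − 0.6q = 24 + 0.7q → q* = 56.9231, p* = 63.8462.
At the floor p = 83, quantity demanded = (98 − 83)/0.6 = 25.
Sellers' marginal cost at q' = 25: 24 + 0.7·25 = 41.5.
Δq = 56.9231 − 25 = 31.9231; wedge = 83 − 41.5 = 41.5.
Deadweight loss = ½ × 31.9231 × 41.5 = $662.40 thousand.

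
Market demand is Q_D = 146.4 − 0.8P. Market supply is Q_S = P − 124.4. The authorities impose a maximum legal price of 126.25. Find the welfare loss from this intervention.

In inverse form: demand P = 183 − 1.25Q, supply P = 124.4 + Q.
Competitive equilibrium: 183 − 1.25Q = 124.4 + Q → Q* = 26.0444, P* = 150.4444.
At the ceiling P = 126.25, quantity supplied = (126.25 − 124.4)/1 = 1.85.
Willingness to pay at Q' = 1.85: 183 − 1.25·1.85 = 180.6875.
ΔQ = 26.0444 − 1.85 = 24.1944; wedge = 180.6875 − 126.25 = 54.4375.
Deadweight loss = ½ × 24.1944 × 54.4375 = 658.54.

658.54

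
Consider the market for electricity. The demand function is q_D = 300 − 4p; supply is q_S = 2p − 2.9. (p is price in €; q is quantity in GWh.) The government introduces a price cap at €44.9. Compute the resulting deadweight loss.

In inverse form: demand p = 75 − 0.25q, supply p = 1.45 + 0.5q.
Competitive equilibrium: 75 − 0.25q = 1.45 + 0.5q → q* = 98.0667, p* = 50.4833.
At the ceiling p = 44.9, quantity supplied = (44.9 − 1.45)/0.5 = 86.9.
Willingness to pay at q' = 86.9: 75 − 0.25·86.9 = 53.275.
Δq = 98.0667 − 86.9 = 11.1667; wedge = 53.275 − 44.9 = 8.375.
Deadweight loss = ½ × 11.1667 × 8.375 = €46.76.

€46.76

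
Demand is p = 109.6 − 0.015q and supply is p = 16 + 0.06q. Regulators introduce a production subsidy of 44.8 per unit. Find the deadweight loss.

Competitive equilibrium: 109.6 − 0.015q = 16 + 0.06q → q* = 1248, p* = 90.88.
The subsidy lowers effective supply by 44.8: p = 0.06q − 28.8.
New quantity: 109.6 − 0.015q = 0.06q − 28.8 → q' = 1845.3333.
Overproduction Δq = 1845.3333 − 1248 = 597.3333; wedge = subsidy = 44.8.
Welfare loss = ½ × 597.3333 × 44.8 = 13380.27.

13380.27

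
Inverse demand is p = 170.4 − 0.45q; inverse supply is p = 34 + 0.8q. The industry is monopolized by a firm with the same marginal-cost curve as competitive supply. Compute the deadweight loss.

521.45

Competitive equilibrium: 170.4 − 0.45q = 34 + 0.8q → q* = 109.12, p* = 121.296.
Marginal revenue: MR = 170.4 − 0.9q. Set MR = MC: 170.4 − 0.9q = 34 + 0.8q → q_m = 80.2353.
Price p_m = 170.4 − 0.45·80.2353 = 134.2941; MC(q_m) = 34 + 0.8·80.2353 = 98.1882.
Competitive q* = 109.12, so Δq = 28.8847; wedge = 134.2941 − 98.1882 = 36.1059.
DWL = ½ × 28.8847 × 36.1059 = 521.45.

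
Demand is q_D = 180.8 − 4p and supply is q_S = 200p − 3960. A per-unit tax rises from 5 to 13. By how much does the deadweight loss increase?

282.35

In inverse form: demand p = 45.2 − 0.25q, supply p = 19.8 + 0.005q.
Competitive equilibrium: 45.2 − 0.25q = 19.8 + 0.005q → q* = 99.6078, p* = 20.298.
For a per-unit tax t: Δq = t/0.255, so DWL = ½·t·(t/0.255) = t²/0.51.
At t = 5: DWL = 49.02. At t = 13: DWL = 331.373.
Increase = 331.373 − 49.02 = 282.35.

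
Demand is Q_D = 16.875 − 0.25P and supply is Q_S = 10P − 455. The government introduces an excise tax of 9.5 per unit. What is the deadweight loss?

11.01

In inverse form: demand P = 67.5 − 4Q, supply P = 45.5 + 0.1Q.
Competitive equilibrium: 67.5 − 4Q = 45.5 + 0.1Q → Q* = 5.3659, P* = 46.0366.
With the tax, the buyer price exceeds the seller price by 9.5: (67.5 − 4Q) − (45.5 + 0.1Q) = 9.5 → Q' = 3.0488.
ΔQ = 5.3659 − 3.0488 = 2.3171; the wedge equals the tax, 9.5.
Deadweight loss = ½ × 2.3171 × 9.5 = 11.01.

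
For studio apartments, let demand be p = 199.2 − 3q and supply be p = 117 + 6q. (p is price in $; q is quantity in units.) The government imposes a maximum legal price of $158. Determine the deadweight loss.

Competitive equilibrium: 199.2 − 3q = 117 + 6q → q* = 9.1333, p* = 171.8.
At the ceiling p = 158, quantity supplied = (158 − 117)/6 = 6.8333.
Willingness to pay at q' = 6.8333: 199.2 − 3·6.8333 = 178.7001.
Δq = 9.1333 − 6.8333 = 2.3; wedge = 178.7001 − 158 = 20.7001.
DWL = ½ × 2.3 × 20.7001 = $23.805.

$23.805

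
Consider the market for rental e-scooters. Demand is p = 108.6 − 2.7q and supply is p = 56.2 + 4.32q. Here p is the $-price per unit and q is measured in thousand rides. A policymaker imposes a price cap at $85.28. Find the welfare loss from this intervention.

$1.89 thousand

Competitive equilibrium: 108.6 − 2.7q = 56.2 + 4.32q → q* = 7.4644, p* = 88.4462.
At the ceiling p = 85.28, quantity supplied = (85.28 − 56.2)/4.32 = 6.7315.
Willingness to pay at q' = 6.7315: 108.6 − 2.7·6.7315 = 90.425.
Δq = 7.4644 − 6.7315 = 0.7329; wedge = 90.425 − 85.28 = 5.145.
Welfare loss = ½ × 0.7329 × 5.145 = $1.89 thousand.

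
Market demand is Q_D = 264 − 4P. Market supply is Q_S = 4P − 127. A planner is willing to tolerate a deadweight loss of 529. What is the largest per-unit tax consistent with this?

23

In inverse form: demand P = 66 − 0.25Q, supply P = 31.75 + 0.25Q.
Competitive equilibrium: 66 − 0.25Q = 31.75 + 0.25Q → Q* = 68.5, P* = 48.875.
A tax t gives ΔQ = t/0.5 and wedge t, so DWL = t²/1.
t²/1 = 529 → t² = 529 → t = 23.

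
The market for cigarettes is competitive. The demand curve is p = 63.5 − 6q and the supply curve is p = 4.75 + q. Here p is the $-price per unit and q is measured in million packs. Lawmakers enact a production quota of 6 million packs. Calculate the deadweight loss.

Competitive equilibrium: 63.5 − 6q = 4.75 + q → q* = 8.3929, p* = 13.1429.
At q = 6: demand price = 63.5 − 6·6 = 27.5; supply price = 4.75 + 1·6 = 10.75.
Δq = 8.3929 − 6 = 2.3929; wedge = 27.5 − 10.75 = 16.75.
DWL = ½ × 2.3929 × 16.75 = $20.04 million.

$20.04 million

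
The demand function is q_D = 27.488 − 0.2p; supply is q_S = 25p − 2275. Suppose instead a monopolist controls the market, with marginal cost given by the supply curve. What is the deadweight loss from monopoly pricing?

In inverse form: demand p = 137.44 − 5q, supply p = 91 + 0.04q.
Competitive equilibrium: 137.44 − 5q = 91 + 0.04q → q* = 9.2143, p* = 91.3686.
Marginal revenue: MR = 137.44 − 10q. Set MR = MC: 137.44 − 10q = 91 + 0.04q → q_m = 4.6255.
Price p_m = 137.44 − 5·4.6255 = 114.3125; MC(q_m) = 91 + 0.04·4.6255 = 91.185.
Competitive q* = 9.2143, so Δq = 4.5888; wedge = 114.3125 − 91.185 = 23.1275.
Welfare loss = ½ × 4.5888 × 23.1275 = 53.06.

53.06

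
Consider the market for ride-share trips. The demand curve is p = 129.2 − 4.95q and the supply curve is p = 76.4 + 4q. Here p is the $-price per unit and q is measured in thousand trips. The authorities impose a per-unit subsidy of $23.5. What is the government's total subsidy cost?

$200.34 thousand

Competitive equilibrium: 129.2 − 4.95q = 76.4 + 4q → q* = 5.8994, p* = 99.9978.
The subsidy lowers effective supply by 23.5: p = 52.9 + 4q.
New quantity: 129.2 − 4.95q = 52.9 + 4q → q' = 8.5251.
Total subsidy cost = 23.5 × 8.5251 = $200.34 thousand.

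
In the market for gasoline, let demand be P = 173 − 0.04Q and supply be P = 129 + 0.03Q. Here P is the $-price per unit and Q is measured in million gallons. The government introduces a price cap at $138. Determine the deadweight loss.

$3778.57 million

Competitive equilibrium: 173 − 0.04Q = 129 + 0.03Q → Q* = 628.5714, P* = 147.8571.
At the ceiling P = 138, quantity supplied = (138 − 129)/0.03 = 300.
Willingness to pay at Q' = 300: 173 − 0.04·300 = 161.
ΔQ = 628.5714 − 300 = 328.5714; wedge = 161 − 138 = 23.
Welfare loss = ½ × 328.5714 × 23 = $3778.57 million.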